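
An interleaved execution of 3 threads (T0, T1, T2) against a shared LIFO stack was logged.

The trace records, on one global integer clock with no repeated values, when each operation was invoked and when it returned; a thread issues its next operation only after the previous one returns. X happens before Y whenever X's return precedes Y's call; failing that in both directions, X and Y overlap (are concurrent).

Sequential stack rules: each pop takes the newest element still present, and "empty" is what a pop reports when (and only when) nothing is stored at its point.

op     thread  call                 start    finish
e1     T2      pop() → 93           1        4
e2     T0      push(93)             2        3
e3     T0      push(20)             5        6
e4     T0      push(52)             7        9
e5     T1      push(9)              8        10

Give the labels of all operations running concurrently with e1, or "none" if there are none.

e1 spans [1,4]: anything still running between times 1 and 4 counts as concurrent
e2 [2,3]: concurrent
e3 [5,6]: after
e4 [7,9]: after
e5 [8,10]: after

e2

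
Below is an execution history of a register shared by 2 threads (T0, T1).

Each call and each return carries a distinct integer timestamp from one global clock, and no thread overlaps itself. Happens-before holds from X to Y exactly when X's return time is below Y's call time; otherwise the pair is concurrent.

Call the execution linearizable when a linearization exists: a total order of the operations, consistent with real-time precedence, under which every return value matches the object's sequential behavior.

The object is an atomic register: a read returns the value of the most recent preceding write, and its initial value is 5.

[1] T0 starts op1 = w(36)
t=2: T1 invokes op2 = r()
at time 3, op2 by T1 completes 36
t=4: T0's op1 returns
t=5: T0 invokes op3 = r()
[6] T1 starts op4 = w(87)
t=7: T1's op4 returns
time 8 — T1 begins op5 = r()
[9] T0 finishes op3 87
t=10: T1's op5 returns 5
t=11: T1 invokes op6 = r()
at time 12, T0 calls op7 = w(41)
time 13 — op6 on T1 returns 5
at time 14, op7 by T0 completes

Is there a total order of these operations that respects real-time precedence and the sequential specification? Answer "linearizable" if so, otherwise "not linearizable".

already the first 10 events (up to op5's response at time 10) admit no linearization; the first 9 still do
6 orders of the 5 completed register ops respect real time; none is legal
take op1, op2, op3, op4, op5: step 3 already fails, because op3 r() → 87 cannot occur there
take op1, op2, op4, op3, op5: step 5 already fails, because op5 r() → 5 cannot occur there

not linearizable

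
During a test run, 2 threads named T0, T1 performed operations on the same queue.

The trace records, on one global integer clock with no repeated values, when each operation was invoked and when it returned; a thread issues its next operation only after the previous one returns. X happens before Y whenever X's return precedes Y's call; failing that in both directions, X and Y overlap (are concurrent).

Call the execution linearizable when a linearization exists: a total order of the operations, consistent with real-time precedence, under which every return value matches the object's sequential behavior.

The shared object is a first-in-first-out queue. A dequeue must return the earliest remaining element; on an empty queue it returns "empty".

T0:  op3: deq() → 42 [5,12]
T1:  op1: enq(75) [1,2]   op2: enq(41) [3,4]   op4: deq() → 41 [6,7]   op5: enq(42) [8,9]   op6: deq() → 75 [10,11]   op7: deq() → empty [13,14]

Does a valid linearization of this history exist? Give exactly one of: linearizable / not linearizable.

not linearizable

the violation lands at event 11, op6's response at time 11: events 1..10 linearize, events 1..11 do not
one real-time candidate order over the 5 completed operations — the queue replay rejects it
including or dropping the 1 pending operation (op3) in any combination fails
e.g. op1, op2, op4, op5, op6 (pending dropped): illegal at step 3, since op4 deq() → 41 cannot apply there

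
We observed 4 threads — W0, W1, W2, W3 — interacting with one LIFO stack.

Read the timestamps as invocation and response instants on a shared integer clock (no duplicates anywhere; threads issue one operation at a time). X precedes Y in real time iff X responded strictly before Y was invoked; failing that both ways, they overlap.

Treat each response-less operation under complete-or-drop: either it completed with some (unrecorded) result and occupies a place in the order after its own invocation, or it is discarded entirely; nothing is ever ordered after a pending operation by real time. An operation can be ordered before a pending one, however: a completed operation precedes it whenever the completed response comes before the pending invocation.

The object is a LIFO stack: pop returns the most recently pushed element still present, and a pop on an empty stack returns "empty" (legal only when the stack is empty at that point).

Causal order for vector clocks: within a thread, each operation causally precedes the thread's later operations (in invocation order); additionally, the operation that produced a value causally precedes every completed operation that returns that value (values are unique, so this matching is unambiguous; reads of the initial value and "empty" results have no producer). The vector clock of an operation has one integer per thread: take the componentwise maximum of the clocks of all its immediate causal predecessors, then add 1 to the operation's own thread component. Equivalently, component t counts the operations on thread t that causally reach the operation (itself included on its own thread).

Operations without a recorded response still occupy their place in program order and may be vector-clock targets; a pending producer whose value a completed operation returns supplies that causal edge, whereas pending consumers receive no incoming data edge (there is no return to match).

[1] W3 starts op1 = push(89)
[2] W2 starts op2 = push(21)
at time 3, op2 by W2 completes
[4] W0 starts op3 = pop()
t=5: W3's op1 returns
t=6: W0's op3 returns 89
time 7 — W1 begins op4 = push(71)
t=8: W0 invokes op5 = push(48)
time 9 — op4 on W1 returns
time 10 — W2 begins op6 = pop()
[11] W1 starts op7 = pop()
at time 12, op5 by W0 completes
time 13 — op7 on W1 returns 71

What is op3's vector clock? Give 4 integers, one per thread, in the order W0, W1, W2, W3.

(1, 0, 0, 1)

op1 (invocation 1): nothing precedes it; W3's component alone gives (0, 0, 0, 1)
op2 (invocation 2): nothing precedes it; W2's component alone gives (0, 0, 1, 0)
op4 (invocation 7): nothing precedes it; W1's component alone gives (0, 1, 0, 0)
from VC(op2)=(0, 0, 1, 0), op6 (invoked 10) maxes components and bumps W2 → (0, 0, 2, 0)
from VC(op4)=(0, 1, 0, 0), op7 (invoked 11) maxes components and bumps W1 → (0, 2, 0, 0)
from VC(op1)=(0, 0, 0, 1), op3 (invoked 4) maxes components and bumps W0 → (1, 0, 0, 1)
from VC(op3)=(1, 0, 0, 1), op5 (invoked 8) maxes components and bumps W0 → (2, 0, 0, 1)
target: VC(op3) = (1, 0, 0, 1)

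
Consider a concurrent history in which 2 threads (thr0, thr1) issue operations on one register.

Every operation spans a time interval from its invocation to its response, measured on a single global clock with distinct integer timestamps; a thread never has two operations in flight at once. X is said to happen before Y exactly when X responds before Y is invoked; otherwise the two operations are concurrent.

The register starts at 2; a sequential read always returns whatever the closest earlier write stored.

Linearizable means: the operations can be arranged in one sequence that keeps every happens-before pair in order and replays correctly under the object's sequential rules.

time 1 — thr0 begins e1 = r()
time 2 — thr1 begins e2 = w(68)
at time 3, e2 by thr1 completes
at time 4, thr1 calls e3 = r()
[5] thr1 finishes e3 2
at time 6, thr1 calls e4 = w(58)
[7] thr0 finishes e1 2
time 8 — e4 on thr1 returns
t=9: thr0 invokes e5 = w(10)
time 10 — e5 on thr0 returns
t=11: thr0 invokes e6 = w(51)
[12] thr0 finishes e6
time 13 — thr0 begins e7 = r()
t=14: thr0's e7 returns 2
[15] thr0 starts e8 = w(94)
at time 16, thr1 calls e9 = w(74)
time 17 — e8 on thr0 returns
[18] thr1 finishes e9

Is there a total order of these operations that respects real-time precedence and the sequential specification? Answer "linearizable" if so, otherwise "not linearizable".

cut after 4 events: linearizable; cut after 5 events (e3 responds, time 5): not linearizable
a single order respects real time; the 2 completed register operations fail replay along it
include/drop combinations of the 1 pending operation (e1) were all tried; none helps
one such order, e2, e3 (pending dropped), breaks at step 2 where e3 r() → 2 is illegal

not linearizable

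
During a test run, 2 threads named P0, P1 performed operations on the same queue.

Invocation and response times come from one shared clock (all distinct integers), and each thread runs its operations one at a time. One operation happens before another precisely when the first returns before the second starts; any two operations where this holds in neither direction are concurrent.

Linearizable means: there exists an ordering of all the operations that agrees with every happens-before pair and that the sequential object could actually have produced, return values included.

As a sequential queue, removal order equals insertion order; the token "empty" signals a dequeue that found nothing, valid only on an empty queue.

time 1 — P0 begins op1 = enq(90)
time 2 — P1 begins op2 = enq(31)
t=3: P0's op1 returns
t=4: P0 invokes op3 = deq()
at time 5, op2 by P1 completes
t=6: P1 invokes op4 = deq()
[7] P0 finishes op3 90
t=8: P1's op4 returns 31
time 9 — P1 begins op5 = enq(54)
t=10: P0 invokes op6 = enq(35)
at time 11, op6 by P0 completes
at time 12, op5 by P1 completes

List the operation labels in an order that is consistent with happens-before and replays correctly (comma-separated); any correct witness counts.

op1, op2, op3, op4, op5, op6

step 1: op1 enq(90) — queue <90>
step 2: op2 enq(31) — queue <90,31>
step 3: op3 deq() → 90 — queue <31>
step 4: op4 deq() → 31 — queue <>
step 5: op5 enq(54) — queue <54>
step 6: op6 enq(35) — queue <54,35>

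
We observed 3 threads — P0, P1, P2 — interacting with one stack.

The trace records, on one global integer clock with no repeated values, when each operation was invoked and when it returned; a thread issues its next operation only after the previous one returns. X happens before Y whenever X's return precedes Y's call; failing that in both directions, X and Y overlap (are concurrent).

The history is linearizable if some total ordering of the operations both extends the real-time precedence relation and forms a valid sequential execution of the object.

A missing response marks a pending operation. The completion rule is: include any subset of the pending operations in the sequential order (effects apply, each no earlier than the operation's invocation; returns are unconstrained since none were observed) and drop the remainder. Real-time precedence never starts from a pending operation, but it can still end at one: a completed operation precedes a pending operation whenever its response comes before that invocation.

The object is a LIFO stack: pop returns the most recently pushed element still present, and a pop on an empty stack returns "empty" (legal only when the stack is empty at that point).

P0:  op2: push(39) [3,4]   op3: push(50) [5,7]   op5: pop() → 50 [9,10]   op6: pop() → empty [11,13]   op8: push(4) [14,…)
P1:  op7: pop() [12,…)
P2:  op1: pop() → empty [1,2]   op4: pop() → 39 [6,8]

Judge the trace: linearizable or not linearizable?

witness order: op1, op2, op4, op3, op5, op6
after step 1 (op1 pop() → empty): stack <>
after step 2 (op2 push(39)): stack <39>
after step 3 (op4 pop() → 39): stack <>
after step 4 (op3 push(50)): stack <50>
after step 5 (op5 pop() → 50): stack <>
after step 6 (op6 pop() → empty): stack <>

linearizable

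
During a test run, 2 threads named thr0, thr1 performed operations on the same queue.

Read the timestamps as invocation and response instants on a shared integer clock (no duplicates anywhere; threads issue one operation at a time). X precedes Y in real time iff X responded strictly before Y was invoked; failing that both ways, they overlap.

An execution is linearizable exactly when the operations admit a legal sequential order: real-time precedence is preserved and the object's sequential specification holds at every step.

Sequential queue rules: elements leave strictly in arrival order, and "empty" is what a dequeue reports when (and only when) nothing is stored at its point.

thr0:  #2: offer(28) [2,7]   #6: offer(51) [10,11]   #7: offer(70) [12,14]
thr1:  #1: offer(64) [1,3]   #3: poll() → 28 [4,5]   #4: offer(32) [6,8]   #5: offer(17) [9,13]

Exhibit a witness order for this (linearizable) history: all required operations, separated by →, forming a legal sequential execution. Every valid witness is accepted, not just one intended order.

#2 → #1 → #3 → #4 → #5 → #6 → #7

after step 1 (#2 offer(28)): queue <28>
after step 2 (#1 offer(64)): queue <28,64>
after step 3 (#3 poll() → 28): queue <64>
after step 4 (#4 offer(32)): queue <64,32>
after step 5 (#5 offer(17)): queue <64,32,17>
after step 6 (#6 offer(51)): queue <64,32,17,51>
after step 7 (#7 offer(70)): queue <64,32,17,51,70>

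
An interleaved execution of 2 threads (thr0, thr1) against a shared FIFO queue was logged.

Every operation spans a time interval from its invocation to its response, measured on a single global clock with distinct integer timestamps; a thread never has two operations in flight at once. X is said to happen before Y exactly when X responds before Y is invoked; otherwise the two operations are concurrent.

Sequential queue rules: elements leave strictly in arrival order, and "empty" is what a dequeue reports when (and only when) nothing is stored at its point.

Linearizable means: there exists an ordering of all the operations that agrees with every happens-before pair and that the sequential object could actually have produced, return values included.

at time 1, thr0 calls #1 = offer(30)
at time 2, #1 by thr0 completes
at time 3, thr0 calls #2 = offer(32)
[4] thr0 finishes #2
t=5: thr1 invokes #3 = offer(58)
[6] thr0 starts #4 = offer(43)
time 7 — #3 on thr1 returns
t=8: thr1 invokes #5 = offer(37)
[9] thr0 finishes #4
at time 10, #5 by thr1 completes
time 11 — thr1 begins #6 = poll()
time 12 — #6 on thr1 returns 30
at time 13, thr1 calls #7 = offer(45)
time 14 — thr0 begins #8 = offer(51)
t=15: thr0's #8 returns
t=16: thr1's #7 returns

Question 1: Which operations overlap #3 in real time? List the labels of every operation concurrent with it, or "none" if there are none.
#4

#3 spans [5,7]: anything still running between times 5 and 7 counts as concurrent
#1 [1,2]: before
#2 [3,4]: before
#4 [6,9]: concurrent
#5 [8,10]: after
#6 [11,12]: after
#7 [13,16]: after
#8 [14,15]: after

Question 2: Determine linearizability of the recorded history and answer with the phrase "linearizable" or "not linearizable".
linearizable

a witness: #1, #2, #3, #4, #5, #6, #7, #8
after step 1 (#1 offer(30)): queue <30>
after step 2 (#2 offer(32)): queue <30,32>
after step 3 (#3 offer(58)): queue <30,32,58>
after step 4 (#4 offer(43)): queue <30,32,58,43>
after step 5 (#5 offer(37)): queue <30,32,58,43,37>
after step 6 (#6 poll() → 30): queue <32,58,43,37>
after step 7 (#7 offer(45)): queue <32,58,43,37,45>
after step 8 (#8 offer(51)): queue <32,58,43,37,45,51>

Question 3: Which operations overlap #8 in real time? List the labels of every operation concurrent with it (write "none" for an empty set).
#7

#8 runs from 14 to 15; window-overlapping ops are concurrent
#1 [1,2]: before
#2 [3,4]: before
#3 [5,7]: before
#4 [6,9]: before
#5 [8,10]: before
#6 [11,12]: before
#7 [13,16]: concurrent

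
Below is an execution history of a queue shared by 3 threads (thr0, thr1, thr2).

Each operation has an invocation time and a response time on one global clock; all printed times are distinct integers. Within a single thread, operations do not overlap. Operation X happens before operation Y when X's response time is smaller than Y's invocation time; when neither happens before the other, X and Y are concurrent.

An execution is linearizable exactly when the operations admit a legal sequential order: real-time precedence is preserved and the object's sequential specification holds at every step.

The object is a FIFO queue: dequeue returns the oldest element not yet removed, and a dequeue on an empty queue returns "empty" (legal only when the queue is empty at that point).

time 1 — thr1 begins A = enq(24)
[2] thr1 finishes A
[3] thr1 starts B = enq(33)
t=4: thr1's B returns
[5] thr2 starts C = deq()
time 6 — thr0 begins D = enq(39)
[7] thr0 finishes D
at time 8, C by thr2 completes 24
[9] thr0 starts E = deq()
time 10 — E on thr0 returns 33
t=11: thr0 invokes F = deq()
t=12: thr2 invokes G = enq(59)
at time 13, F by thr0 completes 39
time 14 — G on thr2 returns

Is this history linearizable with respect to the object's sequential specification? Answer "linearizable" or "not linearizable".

one valid linearization: A, B, C, D, E, F, G
after step 1 (A enq(24)): queue <24>
after step 2 (B enq(33)): queue <24,33>
after step 3 (C deq() → 24): queue <33>
after step 4 (D enq(39)): queue <33,39>
after step 5 (E deq() → 33): queue <39>
after step 6 (F deq() → 39): queue <>
after step 7 (G enq(59)): queue <59>

linearizable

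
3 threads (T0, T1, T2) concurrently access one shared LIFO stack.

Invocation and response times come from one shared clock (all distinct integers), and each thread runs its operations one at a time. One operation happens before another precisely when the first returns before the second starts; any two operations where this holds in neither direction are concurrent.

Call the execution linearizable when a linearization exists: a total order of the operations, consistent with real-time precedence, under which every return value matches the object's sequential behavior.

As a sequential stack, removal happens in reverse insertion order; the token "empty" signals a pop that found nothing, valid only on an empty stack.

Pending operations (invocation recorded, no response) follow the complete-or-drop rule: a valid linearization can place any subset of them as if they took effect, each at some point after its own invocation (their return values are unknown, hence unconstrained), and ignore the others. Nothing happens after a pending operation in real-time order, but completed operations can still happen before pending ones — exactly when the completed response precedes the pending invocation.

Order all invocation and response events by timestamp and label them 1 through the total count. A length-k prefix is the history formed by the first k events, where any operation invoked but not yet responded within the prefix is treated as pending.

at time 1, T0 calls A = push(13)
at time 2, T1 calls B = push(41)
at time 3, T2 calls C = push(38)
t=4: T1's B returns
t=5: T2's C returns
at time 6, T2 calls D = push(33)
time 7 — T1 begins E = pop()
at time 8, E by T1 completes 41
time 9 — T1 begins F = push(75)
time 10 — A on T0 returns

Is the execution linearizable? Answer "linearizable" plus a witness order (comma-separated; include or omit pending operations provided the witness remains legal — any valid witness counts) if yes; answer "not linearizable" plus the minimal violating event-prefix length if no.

linearizable — witness: A, C, B, E

step 1: A push(13) — stack <13>
step 2: C push(38) — stack <13,38>
step 3: B push(41) — stack <13,38,41>
step 4: E pop() → 41 — stack <13,38>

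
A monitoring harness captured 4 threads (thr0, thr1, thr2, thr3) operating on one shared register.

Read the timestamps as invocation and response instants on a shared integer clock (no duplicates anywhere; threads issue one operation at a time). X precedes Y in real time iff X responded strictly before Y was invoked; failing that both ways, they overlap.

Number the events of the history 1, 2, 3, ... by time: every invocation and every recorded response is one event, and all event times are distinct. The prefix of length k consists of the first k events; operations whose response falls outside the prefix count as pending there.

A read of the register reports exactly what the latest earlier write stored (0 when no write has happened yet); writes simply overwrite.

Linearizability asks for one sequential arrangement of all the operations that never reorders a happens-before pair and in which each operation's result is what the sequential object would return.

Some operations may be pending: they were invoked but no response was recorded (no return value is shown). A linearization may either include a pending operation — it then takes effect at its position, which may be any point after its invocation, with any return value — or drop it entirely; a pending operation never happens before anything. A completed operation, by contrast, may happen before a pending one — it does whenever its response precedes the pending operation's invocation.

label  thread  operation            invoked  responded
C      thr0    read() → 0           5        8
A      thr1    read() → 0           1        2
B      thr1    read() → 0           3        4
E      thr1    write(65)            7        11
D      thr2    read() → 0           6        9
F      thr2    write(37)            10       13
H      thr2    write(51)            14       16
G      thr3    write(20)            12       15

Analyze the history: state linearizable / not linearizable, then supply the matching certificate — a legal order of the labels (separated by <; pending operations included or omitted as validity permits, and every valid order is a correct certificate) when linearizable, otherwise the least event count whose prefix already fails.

after step 1 (A read() → 0): value 0
after step 2 (B read() → 0): value 0
after step 3 (C read() → 0): value 0
after step 4 (D read() → 0): value 0
after step 5 (E write(65)): value 65
after step 6 (F write(37)): value 37
after step 7 (G write(20)): value 20
after step 8 (H write(51)): value 51

linearizable — witness: A < B < C < D < E < F < G < H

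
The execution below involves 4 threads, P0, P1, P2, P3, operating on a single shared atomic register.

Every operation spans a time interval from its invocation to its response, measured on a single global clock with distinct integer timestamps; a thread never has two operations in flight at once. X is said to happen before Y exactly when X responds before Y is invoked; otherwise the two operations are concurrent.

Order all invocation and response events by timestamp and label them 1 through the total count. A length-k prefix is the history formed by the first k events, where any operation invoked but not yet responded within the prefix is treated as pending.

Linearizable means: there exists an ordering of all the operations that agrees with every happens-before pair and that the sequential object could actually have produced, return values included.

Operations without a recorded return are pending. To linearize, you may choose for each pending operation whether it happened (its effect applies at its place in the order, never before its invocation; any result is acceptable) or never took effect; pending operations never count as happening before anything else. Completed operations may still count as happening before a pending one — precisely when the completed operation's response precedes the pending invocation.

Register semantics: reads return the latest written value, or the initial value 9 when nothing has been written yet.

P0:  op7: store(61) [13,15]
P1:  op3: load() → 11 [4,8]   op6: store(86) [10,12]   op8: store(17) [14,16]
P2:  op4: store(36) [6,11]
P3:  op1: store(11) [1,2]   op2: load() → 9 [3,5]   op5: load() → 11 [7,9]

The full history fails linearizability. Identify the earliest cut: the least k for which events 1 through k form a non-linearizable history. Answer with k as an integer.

a valid linearization of events 1..4 exists, for instance op1:
after step 1 (op1 store(11)): value 11
once event 5 joins (op2's response, time 5), exhaustive search finds no witness
no escape via the 1 pending operation (op3): every completion choice fails
e.g. op1, op2 (pending dropped): illegal at step 2, since op2 load() → 9 cannot apply there

5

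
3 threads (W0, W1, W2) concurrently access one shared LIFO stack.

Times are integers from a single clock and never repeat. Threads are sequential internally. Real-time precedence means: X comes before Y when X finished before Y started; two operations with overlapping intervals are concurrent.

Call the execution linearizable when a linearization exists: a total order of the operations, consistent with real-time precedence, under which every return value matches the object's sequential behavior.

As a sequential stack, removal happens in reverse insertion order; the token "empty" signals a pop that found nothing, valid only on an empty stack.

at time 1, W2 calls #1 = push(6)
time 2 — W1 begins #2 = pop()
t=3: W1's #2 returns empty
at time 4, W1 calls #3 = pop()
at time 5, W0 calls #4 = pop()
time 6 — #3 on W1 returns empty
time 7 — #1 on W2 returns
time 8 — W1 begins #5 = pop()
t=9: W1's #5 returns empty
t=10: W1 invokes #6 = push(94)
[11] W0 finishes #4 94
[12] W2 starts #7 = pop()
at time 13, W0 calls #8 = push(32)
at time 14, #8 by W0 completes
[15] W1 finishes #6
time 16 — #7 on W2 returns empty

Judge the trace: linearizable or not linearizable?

prefix check: 1..10 passes, 1..11 fails once #4's time-11 response joins
the 5 completed operations admit 11 real-time orders; each fails the LIFO stack replay
including or dropping the 1 pending operation (#6) in any combination fails
take #1, #2, #3, #4, #5 (pending dropped): step 2 already fails, because #2 pop() → empty cannot occur there
take #1, #2, #3, #5, #4 (pending dropped): step 2 already fails, because #2 pop() → empty cannot occur there

not linearizable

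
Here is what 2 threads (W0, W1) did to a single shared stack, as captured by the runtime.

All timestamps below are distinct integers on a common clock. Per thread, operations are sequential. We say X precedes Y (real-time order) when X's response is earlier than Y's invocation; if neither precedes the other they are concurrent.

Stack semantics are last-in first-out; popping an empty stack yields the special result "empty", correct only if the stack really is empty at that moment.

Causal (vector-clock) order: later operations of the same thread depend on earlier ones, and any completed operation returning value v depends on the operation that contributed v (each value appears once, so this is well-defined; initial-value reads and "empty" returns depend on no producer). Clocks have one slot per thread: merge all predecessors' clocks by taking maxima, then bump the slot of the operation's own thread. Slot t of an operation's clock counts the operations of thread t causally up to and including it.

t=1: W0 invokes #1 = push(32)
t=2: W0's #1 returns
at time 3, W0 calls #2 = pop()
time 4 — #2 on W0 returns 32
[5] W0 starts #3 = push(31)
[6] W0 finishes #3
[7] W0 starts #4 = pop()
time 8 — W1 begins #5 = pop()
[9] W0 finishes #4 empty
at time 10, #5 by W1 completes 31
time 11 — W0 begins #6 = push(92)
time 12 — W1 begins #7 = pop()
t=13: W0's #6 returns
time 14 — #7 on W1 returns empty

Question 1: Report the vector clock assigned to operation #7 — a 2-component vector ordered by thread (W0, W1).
Answer: (3, 2)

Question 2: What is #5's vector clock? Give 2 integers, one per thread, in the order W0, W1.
Answer: (3, 1)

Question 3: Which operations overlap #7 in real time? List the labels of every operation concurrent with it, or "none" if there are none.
Answer: #6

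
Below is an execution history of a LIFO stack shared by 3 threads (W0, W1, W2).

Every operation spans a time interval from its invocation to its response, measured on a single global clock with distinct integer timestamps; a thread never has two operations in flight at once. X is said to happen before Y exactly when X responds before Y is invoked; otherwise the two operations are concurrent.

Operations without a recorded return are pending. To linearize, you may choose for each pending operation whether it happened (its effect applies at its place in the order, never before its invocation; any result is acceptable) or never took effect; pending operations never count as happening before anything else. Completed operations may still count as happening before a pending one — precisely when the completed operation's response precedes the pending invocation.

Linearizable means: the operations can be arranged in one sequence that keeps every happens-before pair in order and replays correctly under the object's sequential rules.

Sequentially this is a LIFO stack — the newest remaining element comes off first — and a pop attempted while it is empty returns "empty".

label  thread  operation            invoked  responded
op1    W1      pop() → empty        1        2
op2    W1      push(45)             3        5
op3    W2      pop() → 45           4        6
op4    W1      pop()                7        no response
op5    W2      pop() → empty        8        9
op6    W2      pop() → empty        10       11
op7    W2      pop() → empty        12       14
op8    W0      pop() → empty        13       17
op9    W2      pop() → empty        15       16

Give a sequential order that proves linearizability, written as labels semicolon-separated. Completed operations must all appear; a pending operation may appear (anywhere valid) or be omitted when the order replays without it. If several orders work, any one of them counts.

after step 1 (op1 pop() → empty): stack <>
after step 2 (op2 push(45)): stack <45>
after step 3 (op3 pop() → 45): stack <>
after step 4 (op4 pop() (pending, included)): stack <>
after step 5 (op5 pop() → empty): stack <>
after step 6 (op6 pop() → empty): stack <>
after step 7 (op7 pop() → empty): stack <>
after step 8 (op8 pop() → empty): stack <>
after step 9 (op9 pop() → empty): stack <>

op1; op2; op3; op4; op5; op6; op7; op8; op9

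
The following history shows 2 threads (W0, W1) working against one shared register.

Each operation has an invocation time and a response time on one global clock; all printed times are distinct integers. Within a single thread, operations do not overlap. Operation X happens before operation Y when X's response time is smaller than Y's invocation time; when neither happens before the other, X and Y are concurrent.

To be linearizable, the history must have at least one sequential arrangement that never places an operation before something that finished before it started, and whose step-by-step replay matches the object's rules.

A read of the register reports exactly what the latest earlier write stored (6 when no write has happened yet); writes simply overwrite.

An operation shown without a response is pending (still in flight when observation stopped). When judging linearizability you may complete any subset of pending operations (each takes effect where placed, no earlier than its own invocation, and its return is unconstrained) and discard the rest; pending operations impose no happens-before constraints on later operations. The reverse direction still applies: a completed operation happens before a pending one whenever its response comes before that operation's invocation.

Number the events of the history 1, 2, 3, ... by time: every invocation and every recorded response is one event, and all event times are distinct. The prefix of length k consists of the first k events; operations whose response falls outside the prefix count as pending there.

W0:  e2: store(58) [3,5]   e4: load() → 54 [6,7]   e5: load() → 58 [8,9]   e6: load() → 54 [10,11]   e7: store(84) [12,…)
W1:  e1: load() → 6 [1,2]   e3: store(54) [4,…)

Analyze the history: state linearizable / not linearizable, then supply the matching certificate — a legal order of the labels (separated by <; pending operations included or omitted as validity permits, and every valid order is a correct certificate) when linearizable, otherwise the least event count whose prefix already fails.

already the first 9 events (up to e5's response at time 9) admit no linearization; the first 8 still do
one real-time candidate order over the 4 completed operations — the register replay rejects it
completion choices over the 1 pending operation (e3) were checked; none helps
sample order e1, e2, e4, e5 (pending dropped) stalls at step 3 — e4 load() → 54 has no legal effect

not linearizable — minimal violating prefix: 9 events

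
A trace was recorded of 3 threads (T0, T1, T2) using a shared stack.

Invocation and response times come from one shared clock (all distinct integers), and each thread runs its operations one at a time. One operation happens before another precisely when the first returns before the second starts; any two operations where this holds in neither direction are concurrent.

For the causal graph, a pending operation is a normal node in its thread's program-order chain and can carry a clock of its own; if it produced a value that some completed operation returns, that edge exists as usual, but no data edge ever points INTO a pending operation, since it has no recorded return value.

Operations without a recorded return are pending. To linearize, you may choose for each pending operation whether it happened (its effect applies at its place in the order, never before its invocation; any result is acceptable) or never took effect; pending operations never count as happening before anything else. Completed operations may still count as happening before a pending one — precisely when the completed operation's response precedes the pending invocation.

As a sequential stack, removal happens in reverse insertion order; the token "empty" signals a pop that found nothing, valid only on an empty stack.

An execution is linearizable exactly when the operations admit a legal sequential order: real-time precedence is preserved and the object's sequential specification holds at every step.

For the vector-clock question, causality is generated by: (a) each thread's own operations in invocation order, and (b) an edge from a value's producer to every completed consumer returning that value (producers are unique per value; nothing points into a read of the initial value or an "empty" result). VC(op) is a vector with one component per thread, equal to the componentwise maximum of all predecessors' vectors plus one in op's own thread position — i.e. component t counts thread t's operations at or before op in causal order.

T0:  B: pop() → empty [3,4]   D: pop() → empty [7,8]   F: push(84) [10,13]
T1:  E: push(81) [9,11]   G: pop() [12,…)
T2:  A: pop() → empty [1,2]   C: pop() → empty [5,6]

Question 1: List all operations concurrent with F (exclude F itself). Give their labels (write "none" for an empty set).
E, G

F spans [10,13]; an op avoiding the whole window 10..13 is ordered, any other is concurrent
A [1,2]: before
B [3,4]: before
C [5,6]: before
D [7,8]: before
E [9,11]: concurrent
G [12,…): concurrent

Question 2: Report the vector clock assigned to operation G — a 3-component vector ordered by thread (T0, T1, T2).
(0, 2, 0)

A (invocation 1): nothing precedes it; T2's component alone gives (0, 0, 1)
E (invocation 9): nothing precedes it; T1's component alone gives (0, 1, 0)
B (invocation 3): nothing precedes it; T0's component alone gives (1, 0, 0)
invoked at 5, C merges VC(A)=(0, 0, 1) and bumps T2's slot → (0, 0, 2)
invoked at 12, G merges VC(E)=(0, 1, 0) and bumps T1's slot → (0, 2, 0)
invoked at 7, D merges VC(B)=(1, 0, 0) and bumps T0's slot → (2, 0, 0)
invoked at 10, F merges VC(D)=(2, 0, 0) and bumps T0's slot → (3, 0, 0)
target: VC(G) = (0, 2, 0)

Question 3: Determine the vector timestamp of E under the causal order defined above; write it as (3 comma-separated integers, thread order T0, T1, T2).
(0, 1, 0)

A, invoked 1, has no incoming edges; only T2's bump applies → (0, 0, 1)
E, invoked 9, has no incoming edges; only T1's bump applies → (0, 1, 0)
B, invoked 3, has no incoming edges; only T0's bump applies → (1, 0, 0)
from VC(A)=(0, 0, 1), C (invoked 5) maxes components and bumps T2 → (0, 0, 2)
from VC(E)=(0, 1, 0), G (invoked 12) maxes components and bumps T1 → (0, 2, 0)
from VC(B)=(1, 0, 0), D (invoked 7) maxes components and bumps T0 → (2, 0, 0)
from VC(D)=(2, 0, 0), F (invoked 10) maxes components and bumps T0 → (3, 0, 0)
target: VC(E) = (0, 1, 0)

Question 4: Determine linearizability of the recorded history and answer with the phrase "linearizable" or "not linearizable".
linearizable

one valid linearization: A, B, C, D, E, F
1. A pop() → empty, leaving stack <>
2. B pop() → empty, leaving stack <>
3. C pop() → empty, leaving stack <>
4. D pop() → empty, leaving stack <>
5. E push(81), leaving stack <81>
6. F push(84), leaving stack <81,84>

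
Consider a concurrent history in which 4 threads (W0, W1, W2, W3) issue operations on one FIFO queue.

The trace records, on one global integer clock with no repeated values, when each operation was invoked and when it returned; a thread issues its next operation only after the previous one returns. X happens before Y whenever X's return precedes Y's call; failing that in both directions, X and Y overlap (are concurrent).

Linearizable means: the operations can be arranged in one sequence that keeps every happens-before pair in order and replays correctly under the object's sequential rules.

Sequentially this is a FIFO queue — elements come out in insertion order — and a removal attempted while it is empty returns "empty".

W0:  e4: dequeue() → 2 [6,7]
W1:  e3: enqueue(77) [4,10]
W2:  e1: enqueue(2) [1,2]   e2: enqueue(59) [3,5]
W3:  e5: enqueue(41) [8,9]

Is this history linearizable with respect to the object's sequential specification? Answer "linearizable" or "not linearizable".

a witness: e1, e2, e3, e4, e5
after step 1 (e1 enqueue(2)): queue <2>
after step 2 (e2 enqueue(59)): queue <2,59>
after step 3 (e3 enqueue(77)): queue <2,59,77>
after step 4 (e4 dequeue() → 2): queue <59,77>
after step 5 (e5 enqueue(41)): queue <59,77,41>

linearizable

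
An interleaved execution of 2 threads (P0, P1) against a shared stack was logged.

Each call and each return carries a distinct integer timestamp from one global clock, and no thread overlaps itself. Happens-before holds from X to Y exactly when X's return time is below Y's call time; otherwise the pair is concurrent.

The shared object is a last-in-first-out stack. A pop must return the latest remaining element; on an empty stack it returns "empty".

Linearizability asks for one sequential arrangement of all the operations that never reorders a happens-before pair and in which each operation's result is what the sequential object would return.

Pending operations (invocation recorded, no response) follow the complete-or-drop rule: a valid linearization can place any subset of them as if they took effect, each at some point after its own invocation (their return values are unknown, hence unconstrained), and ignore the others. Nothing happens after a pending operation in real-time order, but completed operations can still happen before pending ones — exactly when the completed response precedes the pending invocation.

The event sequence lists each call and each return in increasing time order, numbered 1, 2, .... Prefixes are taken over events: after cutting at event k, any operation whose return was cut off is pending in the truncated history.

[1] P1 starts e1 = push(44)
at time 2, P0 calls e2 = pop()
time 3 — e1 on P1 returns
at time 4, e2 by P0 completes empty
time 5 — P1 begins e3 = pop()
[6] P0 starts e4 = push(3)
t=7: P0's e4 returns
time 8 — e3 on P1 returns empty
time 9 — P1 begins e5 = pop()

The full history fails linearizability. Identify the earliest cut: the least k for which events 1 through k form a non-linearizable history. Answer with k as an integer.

events 1..7 are linearizable; a witness order is e2, e1, e3, e4:
step 1: e2 pop() → empty — stack <>
step 2: e1 push(44) — stack <44>
step 3: e3 pop() (pending, included) — stack <>
step 4: e4 push(3) — stack <3>
include event 8 — e3 responding at 8 — and every candidate order breaks
one such order, e1, e2, e3, e4, breaks at step 2 where e2 pop() → empty is illegal
one such order, e1, e2, e4, e3, breaks at step 2 where e2 pop() → empty is illegal

8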